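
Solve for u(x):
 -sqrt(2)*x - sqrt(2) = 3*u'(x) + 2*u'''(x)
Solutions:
 u(x) = C1 + C2*sin(sqrt(6)*x/2) + C3*cos(sqrt(6)*x/2) - sqrt(2)*x^2/6 - sqrt(2)*x/3


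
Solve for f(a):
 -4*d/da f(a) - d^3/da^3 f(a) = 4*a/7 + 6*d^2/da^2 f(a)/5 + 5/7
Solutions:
 f(a) = C1 - a^2/14 - 19*a/140 + (C2*sin(sqrt(91)*a/5) + C3*cos(sqrt(91)*a/5))*exp(-3*a/5)


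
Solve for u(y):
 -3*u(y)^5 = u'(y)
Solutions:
 u(y) = -I*(1/(C1 + 12*y))^(1/4)
 u(y) = I*(1/(C1 + 12*y))^(1/4)
 u(y) = -(1/(C1 + 12*y))^(1/4)
 u(y) = (1/(C1 + 12*y))^(1/4)


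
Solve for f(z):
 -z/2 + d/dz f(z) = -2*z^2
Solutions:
 f(z) = C1 - 2*z^3/3 + z^2/4


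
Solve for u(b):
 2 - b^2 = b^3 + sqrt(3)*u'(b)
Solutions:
 u(b) = C1 - sqrt(3)*b^4/12 - sqrt(3)*b^3/9 + 2*sqrt(3)*b/3


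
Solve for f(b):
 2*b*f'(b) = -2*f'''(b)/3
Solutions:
 f(b) = C1 + Integral(C2*airyai(-3^(1/3)*b) + C3*airybi(-3^(1/3)*b), b)


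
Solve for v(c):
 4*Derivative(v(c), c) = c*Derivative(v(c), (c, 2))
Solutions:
 v(c) = C1 + C2*c^5


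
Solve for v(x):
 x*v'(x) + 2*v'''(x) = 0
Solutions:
 v(x) = C1 + Integral(C2*airyai(-2^(2/3)*x/2) + C3*airybi(-2^(2/3)*x/2), x)


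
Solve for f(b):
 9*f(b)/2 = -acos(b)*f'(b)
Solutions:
 f(b) = C1*exp(-9*Integral(1/acos(b), b)/2)


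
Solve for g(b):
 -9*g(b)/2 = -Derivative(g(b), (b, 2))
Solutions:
 g(b) = C1*exp(-3*sqrt(2)*b/2) + C2*exp(3*sqrt(2)*b/2)


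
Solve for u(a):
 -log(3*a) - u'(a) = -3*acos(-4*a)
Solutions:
 u(a) = C1 - a*log(a) + 3*a*acos(-4*a) - a*log(3) + a + 3*sqrt(1 - 16*a^2)/4


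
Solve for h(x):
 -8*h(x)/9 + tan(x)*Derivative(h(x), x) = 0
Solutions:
 h(x) = C1*sin(x)^(8/9)


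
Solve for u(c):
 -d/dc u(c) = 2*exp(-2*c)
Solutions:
 u(c) = C1 + exp(-2*c)


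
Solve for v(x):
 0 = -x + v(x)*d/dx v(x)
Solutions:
 v(x) = -sqrt(C1 + x^2)
 v(x) = sqrt(C1 + x^2)


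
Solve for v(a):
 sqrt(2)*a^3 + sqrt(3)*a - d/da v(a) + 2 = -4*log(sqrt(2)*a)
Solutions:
 v(a) = C1 + sqrt(2)*a^4/4 + sqrt(3)*a^2/2 + 4*a*log(a) - 2*a + a*log(4)


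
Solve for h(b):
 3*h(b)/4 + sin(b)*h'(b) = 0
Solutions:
 h(b) = C1*(cos(b) + 1)^(3/8)/(cos(b) - 1)^(3/8)


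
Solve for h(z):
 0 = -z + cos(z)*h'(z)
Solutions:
 h(z) = C1 + Integral(z/cos(z), z)


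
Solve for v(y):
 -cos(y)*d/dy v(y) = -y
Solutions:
 v(y) = C1 + Integral(y/cos(y), y)


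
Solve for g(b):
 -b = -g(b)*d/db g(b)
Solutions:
 g(b) = -sqrt(C1 + b^2)
 g(b) = sqrt(C1 + b^2)


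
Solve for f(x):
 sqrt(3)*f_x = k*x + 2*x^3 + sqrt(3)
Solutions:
 f(x) = C1 + sqrt(3)*k*x^2/6 + sqrt(3)*x^4/6 + x


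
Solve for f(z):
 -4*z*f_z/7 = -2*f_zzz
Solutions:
 f(z) = C1 + Integral(C2*airyai(2^(1/3)*7^(2/3)*z/7) + C3*airybi(2^(1/3)*7^(2/3)*z/7), z)


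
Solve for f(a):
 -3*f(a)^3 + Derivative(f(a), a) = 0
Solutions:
 f(a) = -sqrt(2)*sqrt(-1/(C1 + 3*a))/2
 f(a) = sqrt(2)*sqrt(-1/(C1 + 3*a))/2


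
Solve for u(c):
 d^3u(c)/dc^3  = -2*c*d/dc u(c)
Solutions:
 u(c) = C1 + Integral(C2*airyai(-2^(1/3)*c) + C3*airybi(-2^(1/3)*c), c)


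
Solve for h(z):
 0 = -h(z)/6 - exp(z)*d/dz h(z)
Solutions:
 h(z) = C1*exp(exp(-z)/6)


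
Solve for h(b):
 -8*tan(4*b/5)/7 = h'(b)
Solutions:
 h(b) = C1 + 10*log(cos(4*b/5))/7


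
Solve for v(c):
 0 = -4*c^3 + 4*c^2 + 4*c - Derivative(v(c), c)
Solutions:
 v(c) = C1 - c^4 + 4*c^3/3 + 2*c^2


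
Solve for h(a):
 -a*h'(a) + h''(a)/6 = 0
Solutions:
 h(a) = C1 + C2*erfi(sqrt(3)*a)


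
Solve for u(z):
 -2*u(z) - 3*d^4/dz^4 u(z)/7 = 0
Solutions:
 u(z) = (C1*sin(6^(3/4)*7^(1/4)*z/6) + C2*cos(6^(3/4)*7^(1/4)*z/6))*exp(-6^(3/4)*7^(1/4)*z/6) + (C3*sin(6^(3/4)*7^(1/4)*z/6) + C4*cos(6^(3/4)*7^(1/4)*z/6))*exp(6^(3/4)*7^(1/4)*z/6)


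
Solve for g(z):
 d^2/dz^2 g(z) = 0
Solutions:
 g(z) = C1 + C2*z


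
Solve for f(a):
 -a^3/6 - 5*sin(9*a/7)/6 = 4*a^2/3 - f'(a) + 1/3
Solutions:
 f(a) = C1 + a^4/24 + 4*a^3/9 + a/3 - 35*cos(9*a/7)/54


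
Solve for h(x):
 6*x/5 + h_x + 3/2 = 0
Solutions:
 h(x) = C1 - 3*x^2/5 - 3*x/2


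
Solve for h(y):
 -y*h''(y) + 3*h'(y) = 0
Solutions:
 h(y) = C1 + C2*y^4


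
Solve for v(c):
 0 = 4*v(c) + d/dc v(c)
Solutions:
 v(c) = C1*exp(-4*c)


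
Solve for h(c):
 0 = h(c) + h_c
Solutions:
 h(c) = C1*exp(-c)


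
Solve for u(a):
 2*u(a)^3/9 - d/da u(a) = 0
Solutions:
 u(a) = -3*sqrt(2)*sqrt(-1/(C1 + 2*a))/2
 u(a) = 3*sqrt(2)*sqrt(-1/(C1 + 2*a))/2


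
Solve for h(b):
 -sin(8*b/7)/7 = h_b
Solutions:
 h(b) = C1 + cos(8*b/7)/8


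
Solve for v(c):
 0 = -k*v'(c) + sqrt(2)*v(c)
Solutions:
 v(c) = C1*exp(sqrt(2)*c/k)


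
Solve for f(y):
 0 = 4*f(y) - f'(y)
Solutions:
 f(y) = C1*exp(4*y)


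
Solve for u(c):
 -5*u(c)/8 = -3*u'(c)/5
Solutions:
 u(c) = C1*exp(25*c/24)


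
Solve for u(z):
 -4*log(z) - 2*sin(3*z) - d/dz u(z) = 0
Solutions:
 u(z) = C1 - 4*z*log(z) + 4*z + 2*cos(3*z)/3


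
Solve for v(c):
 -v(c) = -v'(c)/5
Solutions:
 v(c) = C1*exp(5*c)


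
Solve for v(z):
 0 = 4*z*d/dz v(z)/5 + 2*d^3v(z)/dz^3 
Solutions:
 v(z) = C1 + Integral(C2*airyai(-2^(1/3)*5^(2/3)*z/5) + C3*airybi(-2^(1/3)*5^(2/3)*z/5), z)


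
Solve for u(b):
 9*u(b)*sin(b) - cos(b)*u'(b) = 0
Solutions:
 u(b) = C1/cos(b)^9


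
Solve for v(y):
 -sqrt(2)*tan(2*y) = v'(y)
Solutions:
 v(y) = C1 + sqrt(2)*log(cos(2*y))/2


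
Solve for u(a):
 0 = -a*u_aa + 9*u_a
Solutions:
 u(a) = C1 + C2*a^10


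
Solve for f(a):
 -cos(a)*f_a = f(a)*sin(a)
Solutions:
 f(a) = C1*cos(a)


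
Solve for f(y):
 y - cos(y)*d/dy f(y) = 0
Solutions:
 f(y) = C1 + Integral(y/cos(y), y)


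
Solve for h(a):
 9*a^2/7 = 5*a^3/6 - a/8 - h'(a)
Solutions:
 h(a) = C1 + 5*a^4/24 - 3*a^3/7 - a^2/16


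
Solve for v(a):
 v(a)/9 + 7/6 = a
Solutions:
 v(a) = 9*a - 21/2


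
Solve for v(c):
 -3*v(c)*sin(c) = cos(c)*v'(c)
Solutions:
 v(c) = C1*cos(c)^3


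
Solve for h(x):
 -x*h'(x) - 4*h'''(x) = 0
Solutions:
 h(x) = C1 + Integral(C2*airyai(-2^(1/3)*x/2) + C3*airybi(-2^(1/3)*x/2), x)


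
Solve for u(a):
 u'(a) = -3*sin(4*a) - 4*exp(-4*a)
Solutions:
 u(a) = C1 + 3*cos(4*a)/4 + exp(-4*a)


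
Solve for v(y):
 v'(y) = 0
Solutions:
 v(y) = C1


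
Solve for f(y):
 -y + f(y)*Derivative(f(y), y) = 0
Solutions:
 f(y) = -sqrt(C1 + y^2)
 f(y) = sqrt(C1 + y^2)


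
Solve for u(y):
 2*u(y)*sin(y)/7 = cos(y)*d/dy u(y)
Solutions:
 u(y) = C1/cos(y)^(2/7)


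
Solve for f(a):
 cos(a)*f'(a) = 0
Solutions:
 f(a) = C1


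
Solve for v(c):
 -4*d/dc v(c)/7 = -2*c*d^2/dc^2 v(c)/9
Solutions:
 v(c) = C1 + C2*c^(25/7)


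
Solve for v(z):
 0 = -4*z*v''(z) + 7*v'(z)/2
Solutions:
 v(z) = C1 + C2*z^(15/8)


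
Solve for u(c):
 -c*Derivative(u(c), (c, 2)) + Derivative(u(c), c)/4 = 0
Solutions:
 u(c) = C1 + C2*c^(5/4)


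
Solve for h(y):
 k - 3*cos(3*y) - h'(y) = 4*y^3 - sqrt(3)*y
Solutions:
 h(y) = C1 + k*y - y^4 + sqrt(3)*y^2/2 - sin(3*y)


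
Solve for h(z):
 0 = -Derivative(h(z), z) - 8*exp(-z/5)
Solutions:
 h(z) = C1 + 40*exp(-z/5)


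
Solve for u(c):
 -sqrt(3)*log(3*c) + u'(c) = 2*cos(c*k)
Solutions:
 u(c) = C1 + sqrt(3)*c*(log(c) - 1) + sqrt(3)*c*log(3) + 2*Piecewise((sin(c*k)/k, Ne(k, 0)), (c, True))


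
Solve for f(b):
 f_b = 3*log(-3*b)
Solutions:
 f(b) = C1 + 3*b*log(-b) + 3*b*(-1 + log(3))


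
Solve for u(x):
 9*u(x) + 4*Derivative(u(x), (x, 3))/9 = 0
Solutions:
 u(x) = C3*exp(-3*6^(1/3)*x/2) + (C1*sin(3*2^(1/3)*3^(5/6)*x/4) + C2*cos(3*2^(1/3)*3^(5/6)*x/4))*exp(3*6^(1/3)*x/4)


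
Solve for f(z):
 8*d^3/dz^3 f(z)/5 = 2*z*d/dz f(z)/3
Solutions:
 f(z) = C1 + Integral(C2*airyai(90^(1/3)*z/6) + C3*airybi(90^(1/3)*z/6), z)


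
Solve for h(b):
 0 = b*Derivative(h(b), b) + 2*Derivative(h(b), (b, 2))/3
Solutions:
 h(b) = C1 + C2*erf(sqrt(3)*b/2)


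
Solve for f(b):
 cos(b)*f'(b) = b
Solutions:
 f(b) = C1 + Integral(b/cos(b), b)


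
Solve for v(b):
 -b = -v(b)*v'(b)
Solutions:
 v(b) = -sqrt(C1 + b^2)
 v(b) = sqrt(C1 + b^2)


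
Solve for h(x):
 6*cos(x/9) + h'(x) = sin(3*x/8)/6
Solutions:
 h(x) = C1 - 54*sin(x/9) - 4*cos(3*x/8)/9


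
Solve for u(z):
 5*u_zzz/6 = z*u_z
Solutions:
 u(z) = C1 + Integral(C2*airyai(5^(2/3)*6^(1/3)*z/5) + C3*airybi(5^(2/3)*6^(1/3)*z/5), z)


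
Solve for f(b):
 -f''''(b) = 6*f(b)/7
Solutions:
 f(b) = (C1*sin(14^(3/4)*3^(1/4)*b/14) + C2*cos(14^(3/4)*3^(1/4)*b/14))*exp(-14^(3/4)*3^(1/4)*b/14) + (C3*sin(14^(3/4)*3^(1/4)*b/14) + C4*cos(14^(3/4)*3^(1/4)*b/14))*exp(14^(3/4)*3^(1/4)*b/14)


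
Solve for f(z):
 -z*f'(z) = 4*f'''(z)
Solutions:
 f(z) = C1 + Integral(C2*airyai(-2^(1/3)*z/2) + C3*airybi(-2^(1/3)*z/2), z)


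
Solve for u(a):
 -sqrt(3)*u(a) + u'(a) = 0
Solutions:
 u(a) = C1*exp(sqrt(3)*a)


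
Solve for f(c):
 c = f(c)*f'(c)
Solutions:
 f(c) = -sqrt(C1 + c^2)
 f(c) = sqrt(C1 + c^2)


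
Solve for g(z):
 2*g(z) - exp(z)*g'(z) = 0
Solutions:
 g(z) = C1*exp(-2*exp(-z))


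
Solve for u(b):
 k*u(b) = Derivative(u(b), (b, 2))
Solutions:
 u(b) = C1*exp(-b*sqrt(k)) + C2*exp(b*sqrt(k))


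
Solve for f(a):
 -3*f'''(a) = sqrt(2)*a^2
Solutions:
 f(a) = C1 + C2*a + C3*a^2 - sqrt(2)*a^5/180


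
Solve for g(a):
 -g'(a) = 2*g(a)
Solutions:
 g(a) = C1*exp(-2*a)


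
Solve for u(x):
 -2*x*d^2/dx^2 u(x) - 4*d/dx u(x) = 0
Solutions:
 u(x) = C1 + C2/x


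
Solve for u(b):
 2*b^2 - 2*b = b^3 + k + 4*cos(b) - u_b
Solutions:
 u(b) = C1 + b^4/4 - 2*b^3/3 + b^2 + b*k + 4*sin(b)


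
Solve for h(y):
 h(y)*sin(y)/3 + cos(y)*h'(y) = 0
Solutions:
 h(y) = C1*cos(y)^(1/3)


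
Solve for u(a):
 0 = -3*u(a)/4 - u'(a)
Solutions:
 u(a) = C1*exp(-3*a/4)


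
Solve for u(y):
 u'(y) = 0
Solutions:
 u(y) = C1


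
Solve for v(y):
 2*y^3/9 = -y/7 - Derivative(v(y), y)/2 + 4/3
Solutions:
 v(y) = C1 - y^4/9 - y^2/7 + 8*y/3


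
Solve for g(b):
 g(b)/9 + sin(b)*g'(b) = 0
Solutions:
 g(b) = C1*(cos(b) + 1)^(1/18)/(cos(b) - 1)^(1/18)


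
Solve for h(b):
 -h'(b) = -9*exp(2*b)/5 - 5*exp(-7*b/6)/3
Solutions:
 h(b) = C1 + 9*exp(2*b)/10 - 10*exp(-7*b/6)/7


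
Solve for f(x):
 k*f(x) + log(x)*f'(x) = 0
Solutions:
 f(x) = C1*exp(-k*li(x))


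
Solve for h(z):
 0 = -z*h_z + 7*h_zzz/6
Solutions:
 h(z) = C1 + Integral(C2*airyai(6^(1/3)*7^(2/3)*z/7) + C3*airybi(6^(1/3)*7^(2/3)*z/7), z)


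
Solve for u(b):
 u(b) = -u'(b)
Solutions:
 u(b) = C1*exp(-b)


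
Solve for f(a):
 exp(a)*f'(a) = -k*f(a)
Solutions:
 f(a) = C1*exp(k*exp(-a))


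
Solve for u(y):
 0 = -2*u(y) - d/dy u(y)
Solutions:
 u(y) = C1*exp(-2*y)


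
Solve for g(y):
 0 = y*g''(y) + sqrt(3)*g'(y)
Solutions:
 g(y) = C1 + C2*y^(1 - sqrt(3))


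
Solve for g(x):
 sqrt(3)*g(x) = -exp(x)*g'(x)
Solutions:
 g(x) = C1*exp(sqrt(3)*exp(-x))


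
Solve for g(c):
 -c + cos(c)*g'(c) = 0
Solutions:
 g(c) = C1 + Integral(c/cos(c), c)


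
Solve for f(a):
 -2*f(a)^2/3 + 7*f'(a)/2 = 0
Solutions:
 f(a) = -21/(C1 + 4*a)


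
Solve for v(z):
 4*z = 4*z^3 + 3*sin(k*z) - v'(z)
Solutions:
 v(z) = C1 + z^4 - 2*z^2 - 3*cos(k*z)/k


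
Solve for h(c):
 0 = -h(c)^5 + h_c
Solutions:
 h(c) = -(-1/(C1 + 4*c))^(1/4)
 h(c) = (-1/(C1 + 4*c))^(1/4)
 h(c) = -I*(-1/(C1 + 4*c))^(1/4)
 h(c) = I*(-1/(C1 + 4*c))^(1/4)


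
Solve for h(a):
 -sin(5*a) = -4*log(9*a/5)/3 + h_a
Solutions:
 h(a) = C1 + 4*a*log(a)/3 - 2*a*log(5) - 4*a/3 + 2*a*log(15)/3 + 2*a*log(3) + cos(5*a)/5


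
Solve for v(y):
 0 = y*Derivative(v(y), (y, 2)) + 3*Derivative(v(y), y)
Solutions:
 v(y) = C1 + C2/y^2


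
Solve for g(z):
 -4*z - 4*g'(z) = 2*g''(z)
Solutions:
 g(z) = C1 + C2*exp(-2*z) - z^2/2 + z/2


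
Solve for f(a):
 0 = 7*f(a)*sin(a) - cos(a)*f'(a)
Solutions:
 f(a) = C1/cos(a)^7


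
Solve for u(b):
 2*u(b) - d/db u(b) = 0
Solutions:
 u(b) = C1*exp(2*b)


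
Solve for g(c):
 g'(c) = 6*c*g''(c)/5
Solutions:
 g(c) = C1 + C2*c^(11/6)


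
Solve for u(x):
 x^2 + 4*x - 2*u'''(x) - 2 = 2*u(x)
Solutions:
 u(x) = C3*exp(-x) + x^2/2 + 2*x + (C1*sin(sqrt(3)*x/2) + C2*cos(sqrt(3)*x/2))*exp(x/2) - 1


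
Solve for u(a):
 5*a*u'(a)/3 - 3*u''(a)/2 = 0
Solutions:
 u(a) = C1 + C2*erfi(sqrt(5)*a/3)


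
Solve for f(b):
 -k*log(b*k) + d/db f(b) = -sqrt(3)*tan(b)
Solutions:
 f(b) = C1 + b*k*(log(b*k) - 1) + sqrt(3)*log(cos(b))


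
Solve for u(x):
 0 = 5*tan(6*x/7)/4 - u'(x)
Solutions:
 u(x) = C1 - 35*log(cos(6*x/7))/24


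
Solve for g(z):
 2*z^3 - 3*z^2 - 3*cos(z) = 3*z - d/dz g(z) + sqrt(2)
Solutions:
 g(z) = C1 - z^4/2 + z^3 + 3*z^2/2 + sqrt(2)*z + 3*sin(z)


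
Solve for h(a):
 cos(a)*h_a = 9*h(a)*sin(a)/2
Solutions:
 h(a) = C1/cos(a)^(9/2)


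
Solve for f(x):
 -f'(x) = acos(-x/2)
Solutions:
 f(x) = C1 - x*acos(-x/2) - sqrt(4 - x^2)


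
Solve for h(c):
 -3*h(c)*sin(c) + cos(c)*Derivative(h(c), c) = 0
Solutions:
 h(c) = C1/cos(c)^3


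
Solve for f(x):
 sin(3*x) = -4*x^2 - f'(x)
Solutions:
 f(x) = C1 - 4*x^3/3 + cos(3*x)/3


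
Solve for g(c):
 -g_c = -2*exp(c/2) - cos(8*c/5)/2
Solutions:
 g(c) = C1 + 4*exp(c/2) + 5*sin(8*c/5)/16


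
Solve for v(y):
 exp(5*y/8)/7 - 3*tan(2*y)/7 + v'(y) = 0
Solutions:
 v(y) = C1 - 8*exp(5*y/8)/35 - 3*log(cos(2*y))/14


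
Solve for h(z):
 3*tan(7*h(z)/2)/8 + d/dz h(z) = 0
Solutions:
 h(z) = -2*asin(C1*exp(-21*z/16))/7 + 2*pi/7
 h(z) = 2*asin(C1*exp(-21*z/16))/7


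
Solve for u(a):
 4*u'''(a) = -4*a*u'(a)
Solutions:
 u(a) = C1 + Integral(C2*airyai(-a) + C3*airybi(-a), a)


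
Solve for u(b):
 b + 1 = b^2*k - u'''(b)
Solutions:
 u(b) = C1 + C2*b + C3*b^2 + b^5*k/60 - b^4/24 - b^3/6


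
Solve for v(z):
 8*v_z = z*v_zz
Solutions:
 v(z) = C1 + C2*z^9


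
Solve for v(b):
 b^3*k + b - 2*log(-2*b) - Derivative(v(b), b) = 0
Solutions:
 v(b) = C1 + b^4*k/4 + b^2/2 - 2*b*log(-b) + 2*b*(1 - log(2))


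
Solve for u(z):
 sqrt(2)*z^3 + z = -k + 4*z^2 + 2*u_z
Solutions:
 u(z) = C1 + k*z/2 + sqrt(2)*z^4/8 - 2*z^3/3 + z^2/4


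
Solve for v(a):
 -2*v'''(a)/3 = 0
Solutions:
 v(a) = C1 + C2*a + C3*a^2


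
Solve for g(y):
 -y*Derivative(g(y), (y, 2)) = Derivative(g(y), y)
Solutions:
 g(y) = C1 + C2*log(y)


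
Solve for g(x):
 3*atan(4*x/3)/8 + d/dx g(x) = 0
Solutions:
 g(x) = C1 - 3*x*atan(4*x/3)/8 + 9*log(16*x^2 + 9)/64


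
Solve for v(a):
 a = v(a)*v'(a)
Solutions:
 v(a) = -sqrt(C1 + a^2)
 v(a) = sqrt(C1 + a^2)


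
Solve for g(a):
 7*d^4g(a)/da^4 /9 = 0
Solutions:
 g(a) = C1 + C2*a + C3*a^2 + C4*a^3


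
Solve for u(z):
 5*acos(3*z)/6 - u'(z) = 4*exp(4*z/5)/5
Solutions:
 u(z) = C1 + 5*z*acos(3*z)/6 - 5*sqrt(1 - 9*z^2)/18 - exp(4*z/5)


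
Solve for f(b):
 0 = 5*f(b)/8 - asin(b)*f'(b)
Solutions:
 f(b) = C1*exp(5*Integral(1/asin(b), b)/8)


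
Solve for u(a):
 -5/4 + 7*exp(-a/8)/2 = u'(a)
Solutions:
 u(a) = C1 - 5*a/4 - 28*exp(-a/8)


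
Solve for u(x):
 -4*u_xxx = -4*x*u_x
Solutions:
 u(x) = C1 + Integral(C2*airyai(x) + C3*airybi(x), x)


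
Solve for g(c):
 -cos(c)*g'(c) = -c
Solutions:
 g(c) = C1 + Integral(c/cos(c), c)


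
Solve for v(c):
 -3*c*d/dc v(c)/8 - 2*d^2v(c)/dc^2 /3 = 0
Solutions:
 v(c) = C1 + C2*erf(3*sqrt(2)*c/8)


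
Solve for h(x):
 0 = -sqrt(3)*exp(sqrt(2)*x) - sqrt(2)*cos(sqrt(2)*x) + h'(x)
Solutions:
 h(x) = C1 + sqrt(6)*exp(sqrt(2)*x)/2 + sin(sqrt(2)*x)


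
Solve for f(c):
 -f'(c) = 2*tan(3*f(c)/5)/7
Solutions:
 f(c) = -5*asin(C1*exp(-6*c/35))/3 + 5*pi/3
 f(c) = 5*asin(C1*exp(-6*c/35))/3


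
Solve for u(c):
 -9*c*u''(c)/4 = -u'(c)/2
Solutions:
 u(c) = C1 + C2*c^(11/9)


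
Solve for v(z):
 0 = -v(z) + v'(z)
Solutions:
 v(z) = C1*exp(z)


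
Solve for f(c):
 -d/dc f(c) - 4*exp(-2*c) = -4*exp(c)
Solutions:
 f(c) = C1 + 4*exp(c) + 2*exp(-2*c)


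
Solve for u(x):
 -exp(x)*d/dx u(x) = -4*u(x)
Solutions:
 u(x) = C1*exp(-4*exp(-x))


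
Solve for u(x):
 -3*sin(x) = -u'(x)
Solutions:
 u(x) = C1 - 3*cos(x)


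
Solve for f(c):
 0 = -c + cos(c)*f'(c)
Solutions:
 f(c) = C1 + Integral(c/cos(c), c)


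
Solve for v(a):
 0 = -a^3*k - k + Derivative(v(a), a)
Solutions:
 v(a) = C1 + a^4*k/4 + a*k


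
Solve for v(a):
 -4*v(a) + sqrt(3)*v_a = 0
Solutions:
 v(a) = C1*exp(4*sqrt(3)*a/3)


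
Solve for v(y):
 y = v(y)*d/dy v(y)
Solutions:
 v(y) = -sqrt(C1 + y^2)
 v(y) = sqrt(C1 + y^2)


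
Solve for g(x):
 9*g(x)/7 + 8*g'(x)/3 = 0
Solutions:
 g(x) = C1*exp(-27*x/56)


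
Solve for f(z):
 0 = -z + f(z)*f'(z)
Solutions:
 f(z) = -sqrt(C1 + z^2)
 f(z) = sqrt(C1 + z^2)


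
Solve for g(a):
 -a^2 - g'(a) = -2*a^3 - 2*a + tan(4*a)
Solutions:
 g(a) = C1 + a^4/2 - a^3/3 + a^2 + log(cos(4*a))/4


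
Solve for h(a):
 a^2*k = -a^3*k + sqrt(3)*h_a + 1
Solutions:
 h(a) = C1 + sqrt(3)*a^4*k/12 + sqrt(3)*a^3*k/9 - sqrt(3)*a/3


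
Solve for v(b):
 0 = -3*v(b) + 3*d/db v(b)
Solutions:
 v(b) = C1*exp(b)


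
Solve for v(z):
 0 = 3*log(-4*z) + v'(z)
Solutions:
 v(z) = C1 - 3*z*log(-z) + 3*z*(1 - 2*log(2))


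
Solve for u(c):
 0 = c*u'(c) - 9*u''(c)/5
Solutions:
 u(c) = C1 + C2*erfi(sqrt(10)*c/6)


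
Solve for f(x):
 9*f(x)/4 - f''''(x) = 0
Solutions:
 f(x) = C1*exp(-sqrt(6)*x/2) + C2*exp(sqrt(6)*x/2) + C3*sin(sqrt(6)*x/2) + C4*cos(sqrt(6)*x/2)


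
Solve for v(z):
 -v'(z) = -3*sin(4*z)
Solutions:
 v(z) = C1 - 3*cos(4*z)/4


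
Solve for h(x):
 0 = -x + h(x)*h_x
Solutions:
 h(x) = -sqrt(C1 + x^2)
 h(x) = sqrt(C1 + x^2)


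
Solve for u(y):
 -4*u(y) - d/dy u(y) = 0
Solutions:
 u(y) = C1*exp(-4*y)


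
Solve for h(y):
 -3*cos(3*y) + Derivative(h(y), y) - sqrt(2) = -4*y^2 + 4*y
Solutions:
 h(y) = C1 - 4*y^3/3 + 2*y^2 + sqrt(2)*y + sin(3*y)


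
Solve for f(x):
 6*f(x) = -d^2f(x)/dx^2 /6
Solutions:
 f(x) = C1*sin(6*x) + C2*cos(6*x)


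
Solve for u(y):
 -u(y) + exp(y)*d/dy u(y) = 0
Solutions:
 u(y) = C1*exp(-exp(-y))


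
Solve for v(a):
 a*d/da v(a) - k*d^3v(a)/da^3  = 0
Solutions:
 v(a) = C1 + Integral(C2*airyai(a*(1/k)^(1/3)) + C3*airybi(a*(1/k)^(1/3)), a)


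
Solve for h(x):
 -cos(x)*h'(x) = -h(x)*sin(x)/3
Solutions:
 h(x) = C1/cos(x)^(1/3)


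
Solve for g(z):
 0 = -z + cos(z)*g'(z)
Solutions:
 g(z) = C1 + Integral(z/cos(z), z)


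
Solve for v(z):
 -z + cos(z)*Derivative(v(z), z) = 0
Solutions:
 v(z) = C1 + Integral(z/cos(z), z)


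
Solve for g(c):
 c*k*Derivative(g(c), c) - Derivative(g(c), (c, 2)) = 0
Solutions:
 g(c) = Piecewise((-sqrt(2)*sqrt(pi)*C1*erf(sqrt(2)*c*sqrt(-k)/2)/(2*sqrt(-k)) - C2, (k > 0) | (k < 0)), (-C1*c - C2, True))


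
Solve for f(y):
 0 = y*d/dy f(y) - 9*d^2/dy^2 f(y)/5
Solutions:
 f(y) = C1 + C2*erfi(sqrt(10)*y/6)


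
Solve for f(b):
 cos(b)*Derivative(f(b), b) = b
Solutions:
 f(b) = C1 + Integral(b/cos(b), b)


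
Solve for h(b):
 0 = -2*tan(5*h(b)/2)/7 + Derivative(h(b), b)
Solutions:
 h(b) = -2*asin(C1*exp(5*b/7))/5 + 2*pi/5
 h(b) = 2*asin(C1*exp(5*b/7))/5


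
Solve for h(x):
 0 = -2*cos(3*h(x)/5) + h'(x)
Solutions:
 -2*x - 5*log(sin(3*h(x)/5) - 1)/6 + 5*log(sin(3*h(x)/5) + 1)/6 = C1


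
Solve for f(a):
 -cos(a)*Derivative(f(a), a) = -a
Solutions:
 f(a) = C1 + Integral(a/cos(a), a)


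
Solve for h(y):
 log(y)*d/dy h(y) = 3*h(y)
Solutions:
 h(y) = C1*exp(3*li(y))


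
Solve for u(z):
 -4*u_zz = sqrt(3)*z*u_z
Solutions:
 u(z) = C1 + C2*erf(sqrt(2)*3^(1/4)*z/4)


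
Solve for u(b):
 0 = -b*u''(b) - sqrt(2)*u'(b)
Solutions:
 u(b) = C1 + C2*b^(1 - sqrt(2))


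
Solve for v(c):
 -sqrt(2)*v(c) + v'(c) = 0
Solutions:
 v(c) = C1*exp(sqrt(2)*c)


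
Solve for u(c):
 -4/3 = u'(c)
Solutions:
 u(c) = C1 - 4*c/3


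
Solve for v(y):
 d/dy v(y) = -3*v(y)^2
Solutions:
 v(y) = 1/(C1 + 3*y)


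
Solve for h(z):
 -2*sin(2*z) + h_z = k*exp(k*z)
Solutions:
 h(z) = C1 + exp(k*z) - cos(2*z)


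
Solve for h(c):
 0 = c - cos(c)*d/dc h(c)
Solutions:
 h(c) = C1 + Integral(c/cos(c), c)


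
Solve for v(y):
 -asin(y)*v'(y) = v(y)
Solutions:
 v(y) = C1*exp(-Integral(1/asin(y), y))


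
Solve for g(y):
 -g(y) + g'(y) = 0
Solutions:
 g(y) = C1*exp(y)


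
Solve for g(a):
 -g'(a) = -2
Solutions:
 g(a) = C1 + 2*a


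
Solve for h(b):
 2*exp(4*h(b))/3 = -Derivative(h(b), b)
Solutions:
 h(b) = log(-(1/(C1 + 8*b))^(1/4)) + log(3)/4
 h(b) = log(1/(C1 + 8*b))/4 + log(3)/4
 h(b) = log(-I*(1/(C1 + 8*b))^(1/4)) + log(3)/4
 h(b) = log(I*(1/(C1 + 8*b))^(1/4)) + log(3)/4


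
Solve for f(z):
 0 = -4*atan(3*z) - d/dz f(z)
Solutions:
 f(z) = C1 - 4*z*atan(3*z) + 2*log(9*z^2 + 1)/3


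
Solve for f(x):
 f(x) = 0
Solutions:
 f(x) = 0


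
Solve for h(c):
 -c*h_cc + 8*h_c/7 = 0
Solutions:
 h(c) = C1 + C2*c^(15/7)


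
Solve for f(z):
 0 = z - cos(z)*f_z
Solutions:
 f(z) = C1 + Integral(z/cos(z), z)


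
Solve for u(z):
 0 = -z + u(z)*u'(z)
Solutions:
 u(z) = -sqrt(C1 + z^2)
 u(z) = sqrt(C1 + z^2)


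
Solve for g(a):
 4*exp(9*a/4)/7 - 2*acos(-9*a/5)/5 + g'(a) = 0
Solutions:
 g(a) = C1 + 2*a*acos(-9*a/5)/5 + 2*sqrt(25 - 81*a^2)/45 - 16*exp(9*a/4)/63


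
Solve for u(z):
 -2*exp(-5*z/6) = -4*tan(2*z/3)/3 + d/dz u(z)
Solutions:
 u(z) = C1 + log(tan(2*z/3)^2 + 1) + 12*exp(-5*z/6)/5


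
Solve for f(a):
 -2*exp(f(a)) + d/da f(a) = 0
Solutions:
 f(a) = log(-1/(C1 + 2*a))


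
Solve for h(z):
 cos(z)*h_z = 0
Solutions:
 h(z) = C1


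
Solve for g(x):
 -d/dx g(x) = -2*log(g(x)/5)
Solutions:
 Integral(1/(-log(_y) + log(5)), (_y, g(x)))/2 = C1 - x


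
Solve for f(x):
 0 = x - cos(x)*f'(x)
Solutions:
 f(x) = C1 + Integral(x/cos(x), x)


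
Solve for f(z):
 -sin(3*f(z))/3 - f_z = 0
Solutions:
 f(z) = -acos((-C1 - exp(2*z))/(C1 - exp(2*z)))/3 + 2*pi/3
 f(z) = acos((-C1 - exp(2*z))/(C1 - exp(2*z)))/3


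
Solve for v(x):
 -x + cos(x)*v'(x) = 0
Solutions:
 v(x) = C1 + Integral(x/cos(x), x)


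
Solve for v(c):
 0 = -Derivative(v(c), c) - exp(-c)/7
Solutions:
 v(c) = C1 + exp(-c)/7


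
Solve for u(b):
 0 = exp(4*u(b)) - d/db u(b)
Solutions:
 u(b) = log(-(-1/(C1 + 4*b))^(1/4))
 u(b) = log(-1/(C1 + 4*b))/4
 u(b) = log(-I*(-1/(C1 + 4*b))^(1/4))
 u(b) = log(I*(-1/(C1 + 4*b))^(1/4))


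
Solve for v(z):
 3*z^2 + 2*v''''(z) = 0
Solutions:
 v(z) = C1 + C2*z + C3*z^2 + C4*z^3 - z^6/240


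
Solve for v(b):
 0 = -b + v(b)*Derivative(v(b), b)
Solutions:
 v(b) = -sqrt(C1 + b^2)
 v(b) = sqrt(C1 + b^2)


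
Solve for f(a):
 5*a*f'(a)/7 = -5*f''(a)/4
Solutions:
 f(a) = C1 + C2*erf(sqrt(14)*a/7)


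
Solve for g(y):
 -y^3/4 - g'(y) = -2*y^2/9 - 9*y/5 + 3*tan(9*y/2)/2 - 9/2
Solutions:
 g(y) = C1 - y^4/16 + 2*y^3/27 + 9*y^2/10 + 9*y/2 + log(cos(9*y/2))/3


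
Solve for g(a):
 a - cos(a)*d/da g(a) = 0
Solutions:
 g(a) = C1 + Integral(a/cos(a), a)


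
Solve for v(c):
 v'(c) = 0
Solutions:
 v(c) = C1


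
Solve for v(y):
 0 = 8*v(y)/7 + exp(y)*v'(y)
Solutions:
 v(y) = C1*exp(8*exp(-y)/7)


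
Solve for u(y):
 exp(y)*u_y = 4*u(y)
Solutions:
 u(y) = C1*exp(-4*exp(-y))


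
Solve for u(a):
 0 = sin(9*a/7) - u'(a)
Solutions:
 u(a) = C1 - 7*cos(9*a/7)/9


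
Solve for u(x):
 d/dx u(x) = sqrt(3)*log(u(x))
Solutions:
 li(u(x)) = C1 + sqrt(3)*x


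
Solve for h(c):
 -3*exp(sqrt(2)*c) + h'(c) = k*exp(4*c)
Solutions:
 h(c) = C1 + k*exp(4*c)/4 + 3*sqrt(2)*exp(sqrt(2)*c)/2


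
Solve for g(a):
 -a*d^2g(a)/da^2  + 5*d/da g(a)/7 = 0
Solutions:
 g(a) = C1 + C2*a^(12/7)


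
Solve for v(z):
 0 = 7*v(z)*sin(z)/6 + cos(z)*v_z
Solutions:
 v(z) = C1*cos(z)^(7/6)


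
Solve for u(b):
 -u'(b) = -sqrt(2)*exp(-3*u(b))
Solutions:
 u(b) = log(C1 + 3*sqrt(2)*b)/3
 u(b) = log((-3^(1/3) - 3^(5/6)*I)*(C1 + sqrt(2)*b)^(1/3)/2)
 u(b) = log((-3^(1/3) + 3^(5/6)*I)*(C1 + sqrt(2)*b)^(1/3)/2)


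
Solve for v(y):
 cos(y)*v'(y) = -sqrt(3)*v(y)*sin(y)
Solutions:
 v(y) = C1*cos(y)^(sqrt(3))


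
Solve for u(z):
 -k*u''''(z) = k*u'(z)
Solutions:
 u(z) = C1 + C4*exp(-z) + (C2*sin(sqrt(3)*z/2) + C3*cos(sqrt(3)*z/2))*exp(z/2)


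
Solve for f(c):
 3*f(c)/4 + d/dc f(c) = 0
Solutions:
 f(c) = C1*exp(-3*c/4)


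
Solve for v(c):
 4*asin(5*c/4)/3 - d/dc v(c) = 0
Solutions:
 v(c) = C1 + 4*c*asin(5*c/4)/3 + 4*sqrt(16 - 25*c^2)/15


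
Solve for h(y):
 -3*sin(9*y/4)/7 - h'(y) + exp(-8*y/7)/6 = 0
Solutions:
 h(y) = C1 + 4*cos(9*y/4)/21 - 7*exp(-8*y/7)/48


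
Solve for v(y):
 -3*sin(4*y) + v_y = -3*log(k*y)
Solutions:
 v(y) = C1 - 3*y*log(k*y) + 3*y - 3*cos(4*y)/4


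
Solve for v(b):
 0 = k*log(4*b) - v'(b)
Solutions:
 v(b) = C1 + b*k*log(b) - b*k + b*k*log(4)


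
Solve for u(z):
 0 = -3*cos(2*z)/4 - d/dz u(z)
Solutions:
 u(z) = C1 - 3*sin(2*z)/8


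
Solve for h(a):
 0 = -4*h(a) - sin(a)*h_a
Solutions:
 h(a) = C1*(cos(a)^2 + 2*cos(a) + 1)/(cos(a)^2 - 2*cos(a) + 1)


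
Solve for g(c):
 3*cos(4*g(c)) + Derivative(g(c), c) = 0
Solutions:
 g(c) = -asin((C1 + exp(24*c))/(C1 - exp(24*c)))/4 + pi/4
 g(c) = asin((C1 + exp(24*c))/(C1 - exp(24*c)))/4


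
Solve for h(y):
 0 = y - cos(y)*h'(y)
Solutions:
 h(y) = C1 + Integral(y/cos(y), y)


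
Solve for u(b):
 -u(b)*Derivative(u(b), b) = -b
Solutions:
 u(b) = -sqrt(C1 + b^2)
 u(b) = sqrt(C1 + b^2)


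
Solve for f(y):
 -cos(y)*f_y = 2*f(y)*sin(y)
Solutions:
 f(y) = C1*cos(y)^2


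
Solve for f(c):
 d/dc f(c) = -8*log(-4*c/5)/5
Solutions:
 f(c) = C1 - 8*c*log(-c)/5 + 8*c*(-2*log(2) + 1 + log(5))/5


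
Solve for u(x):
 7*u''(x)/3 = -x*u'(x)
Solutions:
 u(x) = C1 + C2*erf(sqrt(42)*x/14)


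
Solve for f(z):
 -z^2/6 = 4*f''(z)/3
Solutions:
 f(z) = C1 + C2*z - z^4/96


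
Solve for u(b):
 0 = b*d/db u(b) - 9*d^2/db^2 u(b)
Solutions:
 u(b) = C1 + C2*erfi(sqrt(2)*b/6)


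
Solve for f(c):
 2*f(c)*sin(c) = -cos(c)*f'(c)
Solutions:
 f(c) = C1*cos(c)^2


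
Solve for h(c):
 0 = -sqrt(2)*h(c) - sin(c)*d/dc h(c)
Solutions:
 h(c) = C1*(cos(c) + 1)^(sqrt(2)/2)/(cos(c) - 1)^(sqrt(2)/2)


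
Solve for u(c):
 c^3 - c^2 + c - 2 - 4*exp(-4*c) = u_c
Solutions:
 u(c) = C1 + c^4/4 - c^3/3 + c^2/2 - 2*c + exp(-4*c)


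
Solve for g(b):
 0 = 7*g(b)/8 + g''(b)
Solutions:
 g(b) = C1*sin(sqrt(14)*b/4) + C2*cos(sqrt(14)*b/4)


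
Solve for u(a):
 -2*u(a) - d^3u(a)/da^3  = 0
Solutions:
 u(a) = C3*exp(-2^(1/3)*a) + (C1*sin(2^(1/3)*sqrt(3)*a/2) + C2*cos(2^(1/3)*sqrt(3)*a/2))*exp(2^(1/3)*a/2)


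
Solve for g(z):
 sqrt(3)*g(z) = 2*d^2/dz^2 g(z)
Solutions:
 g(z) = C1*exp(-sqrt(2)*3^(1/4)*z/2) + C2*exp(sqrt(2)*3^(1/4)*z/2)


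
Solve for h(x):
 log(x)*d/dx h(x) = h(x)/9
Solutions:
 h(x) = C1*exp(li(x)/9)


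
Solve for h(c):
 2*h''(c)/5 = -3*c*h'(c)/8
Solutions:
 h(c) = C1 + C2*erf(sqrt(30)*c/8)


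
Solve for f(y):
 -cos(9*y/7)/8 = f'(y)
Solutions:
 f(y) = C1 - 7*sin(9*y/7)/72


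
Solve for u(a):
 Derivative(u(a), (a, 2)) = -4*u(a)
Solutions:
 u(a) = C1*sin(2*a) + C2*cos(2*a)


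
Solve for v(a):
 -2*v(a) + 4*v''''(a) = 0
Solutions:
 v(a) = C1*exp(-2^(3/4)*a/2) + C2*exp(2^(3/4)*a/2) + C3*sin(2^(3/4)*a/2) + C4*cos(2^(3/4)*a/2)


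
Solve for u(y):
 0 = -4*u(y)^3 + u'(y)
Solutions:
 u(y) = -sqrt(2)*sqrt(-1/(C1 + 4*y))/2
 u(y) = sqrt(2)*sqrt(-1/(C1 + 4*y))/2


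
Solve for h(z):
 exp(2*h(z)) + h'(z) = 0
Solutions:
 h(z) = log(-sqrt(-1/(C1 - z))) - log(2)/2
 h(z) = log(-1/(C1 - z))/2 - log(2)/2


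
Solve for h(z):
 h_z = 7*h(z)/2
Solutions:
 h(z) = C1*exp(7*z/2)


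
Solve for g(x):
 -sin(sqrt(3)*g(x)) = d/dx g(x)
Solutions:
 g(x) = sqrt(3)*(-acos((-exp(2*sqrt(3)*C1) - exp(2*sqrt(3)*x))/(exp(2*sqrt(3)*C1) - exp(2*sqrt(3)*x))) + 2*pi)/3
 g(x) = sqrt(3)*acos((-exp(2*sqrt(3)*C1) - exp(2*sqrt(3)*x))/(exp(2*sqrt(3)*C1) - exp(2*sqrt(3)*x)))/3


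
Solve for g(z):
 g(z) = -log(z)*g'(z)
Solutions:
 g(z) = C1*exp(-li(z))


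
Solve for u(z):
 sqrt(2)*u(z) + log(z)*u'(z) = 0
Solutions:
 u(z) = C1*exp(-sqrt(2)*li(z))


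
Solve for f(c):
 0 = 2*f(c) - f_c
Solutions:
 f(c) = C1*exp(2*c)


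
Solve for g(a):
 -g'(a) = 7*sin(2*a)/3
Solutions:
 g(a) = C1 + 7*cos(2*a)/6


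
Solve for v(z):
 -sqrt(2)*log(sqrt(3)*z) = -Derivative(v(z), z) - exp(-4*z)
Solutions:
 v(z) = C1 + sqrt(2)*z*log(z) + sqrt(2)*z*(-1 + log(3)/2) + exp(-4*z)/4


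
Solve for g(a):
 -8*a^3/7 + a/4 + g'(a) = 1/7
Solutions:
 g(a) = C1 + 2*a^4/7 - a^2/8 + a/7


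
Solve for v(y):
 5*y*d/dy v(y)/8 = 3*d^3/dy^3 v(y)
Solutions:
 v(y) = C1 + Integral(C2*airyai(3^(2/3)*5^(1/3)*y/6) + C3*airybi(3^(2/3)*5^(1/3)*y/6), y)


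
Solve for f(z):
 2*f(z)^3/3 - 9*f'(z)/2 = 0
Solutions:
 f(z) = -3*sqrt(6)*sqrt(-1/(C1 + 4*z))/2
 f(z) = 3*sqrt(6)*sqrt(-1/(C1 + 4*z))/2


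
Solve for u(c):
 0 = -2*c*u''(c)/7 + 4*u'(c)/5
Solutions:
 u(c) = C1 + C2*c^(19/5)


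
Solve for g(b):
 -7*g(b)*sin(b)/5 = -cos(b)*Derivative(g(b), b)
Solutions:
 g(b) = C1/cos(b)^(7/5)


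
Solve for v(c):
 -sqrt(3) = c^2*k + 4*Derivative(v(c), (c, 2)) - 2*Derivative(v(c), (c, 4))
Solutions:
 v(c) = C1 + C2*c + C3*exp(-sqrt(2)*c) + C4*exp(sqrt(2)*c) - c^4*k/48 + c^2*(-k - sqrt(3))/8


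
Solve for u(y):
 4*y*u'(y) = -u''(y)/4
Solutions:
 u(y) = C1 + C2*erf(2*sqrt(2)*y)


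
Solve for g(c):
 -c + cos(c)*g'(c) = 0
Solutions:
 g(c) = C1 + Integral(c/cos(c), c)


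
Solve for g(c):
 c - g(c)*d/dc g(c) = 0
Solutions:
 g(c) = -sqrt(C1 + c^2)
 g(c) = sqrt(C1 + c^2)


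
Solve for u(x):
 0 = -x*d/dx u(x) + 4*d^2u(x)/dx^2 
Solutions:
 u(x) = C1 + C2*erfi(sqrt(2)*x/4)


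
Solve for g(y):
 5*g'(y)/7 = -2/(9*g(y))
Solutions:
 g(y) = -sqrt(C1 - 140*y)/15
 g(y) = sqrt(C1 - 140*y)/15


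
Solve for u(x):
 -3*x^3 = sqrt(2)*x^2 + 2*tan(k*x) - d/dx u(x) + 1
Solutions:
 u(x) = C1 + 3*x^4/4 + sqrt(2)*x^3/3 + x + 2*Piecewise((-log(cos(k*x))/k, Ne(k, 0)), (0, True))


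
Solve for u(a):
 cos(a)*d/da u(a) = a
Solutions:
 u(a) = C1 + Integral(a/cos(a), a)


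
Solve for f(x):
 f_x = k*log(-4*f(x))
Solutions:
 Integral(1/(log(-_y) + 2*log(2)), (_y, f(x))) = C1 + k*x


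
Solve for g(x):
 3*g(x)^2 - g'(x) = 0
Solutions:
 g(x) = -1/(C1 + 3*x)


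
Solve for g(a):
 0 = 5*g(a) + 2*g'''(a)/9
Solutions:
 g(a) = C3*exp(a*(-2^(2/3)*45^(1/3) + 3*5^(1/3)*6^(2/3))/8)*sin(3*2^(2/3)*3^(1/6)*5^(1/3)*a/4) + C4*exp(a*(-2^(2/3)*45^(1/3) + 3*5^(1/3)*6^(2/3))/8)*cos(3*2^(2/3)*3^(1/6)*5^(1/3)*a/4) + C5*exp(-a*(2^(2/3)*45^(1/3) + 3*5^(1/3)*6^(2/3))/8) + (C1*sin(3*2^(2/3)*3^(1/6)*5^(1/3)*a/4) + C2*cos(3*2^(2/3)*3^(1/6)*5^(1/3)*a/4))*exp(2^(2/3)*45^(1/3)*a/4)


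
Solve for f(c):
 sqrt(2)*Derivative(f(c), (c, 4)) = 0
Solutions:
 f(c) = C1 + C2*c + C3*c^2 + C4*c^3


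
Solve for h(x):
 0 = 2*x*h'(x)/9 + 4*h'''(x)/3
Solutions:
 h(x) = C1 + Integral(C2*airyai(-6^(2/3)*x/6) + C3*airybi(-6^(2/3)*x/6), x)


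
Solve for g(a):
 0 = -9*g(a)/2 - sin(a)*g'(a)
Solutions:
 g(a) = C1*(cos(a) + 1)^(1/4)*(cos(a)^2 + 2*cos(a) + 1)/((cos(a) - 1)^(1/4)*(cos(a)^2 - 2*cos(a) + 1))


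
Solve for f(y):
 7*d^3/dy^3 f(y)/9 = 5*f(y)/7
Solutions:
 f(y) = C3*exp(315^(1/3)*y/7) + (C1*sin(3*3^(1/6)*35^(1/3)*y/14) + C2*cos(3*3^(1/6)*35^(1/3)*y/14))*exp(-315^(1/3)*y/14)


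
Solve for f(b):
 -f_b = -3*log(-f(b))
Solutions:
 -li(-f(b)) = C1 + 3*b


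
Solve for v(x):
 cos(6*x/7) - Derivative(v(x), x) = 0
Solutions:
 v(x) = C1 + 7*sin(6*x/7)/6


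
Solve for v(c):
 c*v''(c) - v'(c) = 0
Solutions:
 v(c) = C1 + C2*c^2


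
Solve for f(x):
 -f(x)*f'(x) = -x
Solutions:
 f(x) = -sqrt(C1 + x^2)
 f(x) = sqrt(C1 + x^2)


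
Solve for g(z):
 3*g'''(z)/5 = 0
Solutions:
 g(z) = C1 + C2*z + C3*z^2


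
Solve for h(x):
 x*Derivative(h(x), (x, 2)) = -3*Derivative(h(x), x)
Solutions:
 h(x) = C1 + C2/x^2


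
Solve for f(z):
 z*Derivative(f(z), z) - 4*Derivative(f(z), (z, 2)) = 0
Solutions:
 f(z) = C1 + C2*erfi(sqrt(2)*z/4)


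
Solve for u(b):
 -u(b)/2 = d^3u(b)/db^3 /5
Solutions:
 u(b) = C3*exp(-2^(2/3)*5^(1/3)*b/2) + (C1*sin(2^(2/3)*sqrt(3)*5^(1/3)*b/4) + C2*cos(2^(2/3)*sqrt(3)*5^(1/3)*b/4))*exp(2^(2/3)*5^(1/3)*b/4)


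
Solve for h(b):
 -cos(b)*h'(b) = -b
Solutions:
 h(b) = C1 + Integral(b/cos(b), b)


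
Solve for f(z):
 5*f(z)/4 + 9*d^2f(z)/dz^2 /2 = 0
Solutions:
 f(z) = C1*sin(sqrt(10)*z/6) + C2*cos(sqrt(10)*z/6)


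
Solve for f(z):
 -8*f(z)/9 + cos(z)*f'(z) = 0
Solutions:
 f(z) = C1*(sin(z) + 1)^(4/9)/(sin(z) - 1)^(4/9)


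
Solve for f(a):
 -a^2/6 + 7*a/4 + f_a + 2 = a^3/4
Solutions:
 f(a) = C1 + a^4/16 + a^3/18 - 7*a^2/8 - 2*a


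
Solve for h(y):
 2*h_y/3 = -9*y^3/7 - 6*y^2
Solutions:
 h(y) = C1 - 27*y^4/56 - 3*y^3


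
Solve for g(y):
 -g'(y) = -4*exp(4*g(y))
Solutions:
 g(y) = log(-(-1/(C1 + 16*y))^(1/4))
 g(y) = log(-1/(C1 + 16*y))/4
 g(y) = log(-I*(-1/(C1 + 16*y))^(1/4))
 g(y) = log(I*(-1/(C1 + 16*y))^(1/4))


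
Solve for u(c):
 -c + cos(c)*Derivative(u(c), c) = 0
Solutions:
 u(c) = C1 + Integral(c/cos(c), c)


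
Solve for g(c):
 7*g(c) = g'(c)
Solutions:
 g(c) = C1*exp(7*c)


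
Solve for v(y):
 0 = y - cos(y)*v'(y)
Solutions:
 v(y) = C1 + Integral(y/cos(y), y)


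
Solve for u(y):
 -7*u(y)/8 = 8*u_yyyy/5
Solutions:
 u(y) = (C1*sin(35^(1/4)*y/4) + C2*cos(35^(1/4)*y/4))*exp(-35^(1/4)*y/4) + (C3*sin(35^(1/4)*y/4) + C4*cos(35^(1/4)*y/4))*exp(35^(1/4)*y/4)


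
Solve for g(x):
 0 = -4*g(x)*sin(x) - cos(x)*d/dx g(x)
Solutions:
 g(x) = C1*cos(x)^4


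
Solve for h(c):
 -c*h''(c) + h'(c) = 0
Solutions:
 h(c) = C1 + C2*c^2


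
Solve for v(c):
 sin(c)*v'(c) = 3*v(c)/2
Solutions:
 v(c) = C1*(cos(c) - 1)^(3/4)/(cos(c) + 1)^(3/4)


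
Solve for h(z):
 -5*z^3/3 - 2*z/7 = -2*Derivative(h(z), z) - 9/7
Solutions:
 h(z) = C1 + 5*z^4/24 + z^2/14 - 9*z/14


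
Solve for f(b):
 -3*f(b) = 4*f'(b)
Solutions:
 f(b) = C1*exp(-3*b/4)


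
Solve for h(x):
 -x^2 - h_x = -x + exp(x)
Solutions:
 h(x) = C1 - x^3/3 + x^2/2 - exp(x)


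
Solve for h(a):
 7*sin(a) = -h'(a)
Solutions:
 h(a) = C1 + 7*cos(a)


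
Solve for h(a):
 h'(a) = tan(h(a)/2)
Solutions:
 h(a) = -2*asin(C1*exp(a/2)) + 2*pi
 h(a) = 2*asin(C1*exp(a/2))


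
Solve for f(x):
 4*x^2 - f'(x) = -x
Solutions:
 f(x) = C1 + 4*x^3/3 + x^2/2


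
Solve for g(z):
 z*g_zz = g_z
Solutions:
 g(z) = C1 + C2*z^2


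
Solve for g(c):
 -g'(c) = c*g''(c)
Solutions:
 g(c) = C1 + C2*log(c)


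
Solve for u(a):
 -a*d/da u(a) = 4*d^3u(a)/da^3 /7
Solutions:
 u(a) = C1 + Integral(C2*airyai(-14^(1/3)*a/2) + C3*airybi(-14^(1/3)*a/2), a)


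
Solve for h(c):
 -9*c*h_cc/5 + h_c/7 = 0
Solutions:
 h(c) = C1 + C2*c^(68/63)


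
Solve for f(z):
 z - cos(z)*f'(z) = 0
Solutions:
 f(z) = C1 + Integral(z/cos(z), z)


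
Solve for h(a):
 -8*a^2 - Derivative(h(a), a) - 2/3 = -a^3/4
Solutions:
 h(a) = C1 + a^4/16 - 8*a^3/3 - 2*a/3


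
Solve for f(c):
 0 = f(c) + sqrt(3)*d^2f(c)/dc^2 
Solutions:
 f(c) = C1*sin(3^(3/4)*c/3) + C2*cos(3^(3/4)*c/3)


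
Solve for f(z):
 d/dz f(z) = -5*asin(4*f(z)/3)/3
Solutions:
 Integral(1/asin(4*_y/3), (_y, f(z))) = C1 - 5*z/3


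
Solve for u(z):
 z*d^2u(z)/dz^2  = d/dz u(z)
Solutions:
 u(z) = C1 + C2*z^2


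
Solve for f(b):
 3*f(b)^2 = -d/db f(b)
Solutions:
 f(b) = 1/(C1 + 3*b)


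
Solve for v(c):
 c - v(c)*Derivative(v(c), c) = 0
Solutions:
 v(c) = -sqrt(C1 + c^2)
 v(c) = sqrt(C1 + c^2)


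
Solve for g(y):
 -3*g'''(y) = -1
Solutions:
 g(y) = C1 + C2*y + C3*y^2 + y^3/18


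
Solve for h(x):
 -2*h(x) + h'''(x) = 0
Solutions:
 h(x) = C3*exp(2^(1/3)*x) + (C1*sin(2^(1/3)*sqrt(3)*x/2) + C2*cos(2^(1/3)*sqrt(3)*x/2))*exp(-2^(1/3)*x/2)


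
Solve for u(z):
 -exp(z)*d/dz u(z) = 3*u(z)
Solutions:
 u(z) = C1*exp(3*exp(-z))


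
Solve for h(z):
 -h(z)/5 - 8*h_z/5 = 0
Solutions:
 h(z) = C1*exp(-z/8)


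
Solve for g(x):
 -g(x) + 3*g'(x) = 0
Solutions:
 g(x) = C1*exp(x/3)


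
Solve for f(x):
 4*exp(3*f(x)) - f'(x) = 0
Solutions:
 f(x) = log(-1/(C1 + 12*x))/3
 f(x) = log((-1/(C1 + 4*x))^(1/3)*(-3^(2/3) - 3*3^(1/6)*I)/6)
 f(x) = log((-1/(C1 + 4*x))^(1/3)*(-3^(2/3) + 3*3^(1/6)*I)/6)


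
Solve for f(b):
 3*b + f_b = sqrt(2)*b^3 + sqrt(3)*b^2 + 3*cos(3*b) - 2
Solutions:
 f(b) = C1 + sqrt(2)*b^4/4 + sqrt(3)*b^3/3 - 3*b^2/2 - 2*b + sin(3*b)


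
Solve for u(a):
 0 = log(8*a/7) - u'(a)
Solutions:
 u(a) = C1 + a*log(a) - a + a*log(8/7)


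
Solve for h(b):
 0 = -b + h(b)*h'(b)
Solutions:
 h(b) = -sqrt(C1 + b^2)
 h(b) = sqrt(C1 + b^2)


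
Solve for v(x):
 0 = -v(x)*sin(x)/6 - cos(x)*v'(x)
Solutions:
 v(x) = C1*cos(x)^(1/6)


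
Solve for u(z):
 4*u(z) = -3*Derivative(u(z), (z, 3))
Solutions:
 u(z) = C3*exp(-6^(2/3)*z/3) + (C1*sin(2^(2/3)*3^(1/6)*z/2) + C2*cos(2^(2/3)*3^(1/6)*z/2))*exp(6^(2/3)*z/6)


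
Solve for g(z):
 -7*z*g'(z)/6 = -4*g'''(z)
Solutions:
 g(z) = C1 + Integral(C2*airyai(3^(2/3)*7^(1/3)*z/6) + C3*airybi(3^(2/3)*7^(1/3)*z/6), z)


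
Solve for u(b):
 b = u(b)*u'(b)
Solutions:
 u(b) = -sqrt(C1 + b^2)
 u(b) = sqrt(C1 + b^2)


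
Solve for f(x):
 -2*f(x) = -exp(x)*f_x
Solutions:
 f(x) = C1*exp(-2*exp(-x))


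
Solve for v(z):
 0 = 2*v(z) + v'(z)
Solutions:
 v(z) = C1*exp(-2*z)


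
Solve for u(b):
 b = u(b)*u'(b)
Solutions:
 u(b) = -sqrt(C1 + b^2)
 u(b) = sqrt(C1 + b^2)


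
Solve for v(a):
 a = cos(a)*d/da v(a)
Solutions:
 v(a) = C1 + Integral(a/cos(a), a)


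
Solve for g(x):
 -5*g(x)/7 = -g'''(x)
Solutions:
 g(x) = C3*exp(5^(1/3)*7^(2/3)*x/7) + (C1*sin(sqrt(3)*5^(1/3)*7^(2/3)*x/14) + C2*cos(sqrt(3)*5^(1/3)*7^(2/3)*x/14))*exp(-5^(1/3)*7^(2/3)*x/14)


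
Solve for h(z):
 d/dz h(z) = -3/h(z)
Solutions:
 h(z) = -sqrt(C1 - 6*z)
 h(z) = sqrt(C1 - 6*z)


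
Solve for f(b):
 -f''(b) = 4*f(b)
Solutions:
 f(b) = C1*sin(2*b) + C2*cos(2*b)


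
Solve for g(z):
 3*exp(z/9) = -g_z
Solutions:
 g(z) = C1 - 27*exp(z/9)


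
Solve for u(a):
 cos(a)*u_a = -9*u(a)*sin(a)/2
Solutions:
 u(a) = C1*cos(a)^(9/2)


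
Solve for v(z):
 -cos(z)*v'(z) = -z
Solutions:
 v(z) = C1 + Integral(z/cos(z), z)


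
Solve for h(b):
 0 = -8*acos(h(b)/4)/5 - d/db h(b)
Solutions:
 Integral(1/acos(_y/4), (_y, h(b))) = C1 - 8*b/5


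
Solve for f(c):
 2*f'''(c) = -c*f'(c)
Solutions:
 f(c) = C1 + Integral(C2*airyai(-2^(2/3)*c/2) + C3*airybi(-2^(2/3)*c/2), c)


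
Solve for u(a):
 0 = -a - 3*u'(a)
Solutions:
 u(a) = C1 - a^2/6


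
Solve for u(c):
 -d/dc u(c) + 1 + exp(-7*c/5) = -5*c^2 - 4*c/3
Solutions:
 u(c) = C1 + 5*c^3/3 + 2*c^2/3 + c - 5*exp(-7*c/5)/7


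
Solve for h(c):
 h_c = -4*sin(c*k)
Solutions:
 h(c) = C1 + 4*cos(c*k)/k


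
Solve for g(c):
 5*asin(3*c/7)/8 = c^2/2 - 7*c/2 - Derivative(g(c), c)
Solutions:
 g(c) = C1 + c^3/6 - 7*c^2/4 - 5*c*asin(3*c/7)/8 - 5*sqrt(49 - 9*c^2)/24


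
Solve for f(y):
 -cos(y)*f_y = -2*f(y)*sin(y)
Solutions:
 f(y) = C1/cos(y)^2


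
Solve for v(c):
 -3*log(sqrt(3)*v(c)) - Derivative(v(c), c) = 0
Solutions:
 2*Integral(1/(2*log(_y) + log(3)), (_y, v(c)))/3 = C1 - c


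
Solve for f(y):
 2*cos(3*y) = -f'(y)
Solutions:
 f(y) = C1 - 2*sin(3*y)/3
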